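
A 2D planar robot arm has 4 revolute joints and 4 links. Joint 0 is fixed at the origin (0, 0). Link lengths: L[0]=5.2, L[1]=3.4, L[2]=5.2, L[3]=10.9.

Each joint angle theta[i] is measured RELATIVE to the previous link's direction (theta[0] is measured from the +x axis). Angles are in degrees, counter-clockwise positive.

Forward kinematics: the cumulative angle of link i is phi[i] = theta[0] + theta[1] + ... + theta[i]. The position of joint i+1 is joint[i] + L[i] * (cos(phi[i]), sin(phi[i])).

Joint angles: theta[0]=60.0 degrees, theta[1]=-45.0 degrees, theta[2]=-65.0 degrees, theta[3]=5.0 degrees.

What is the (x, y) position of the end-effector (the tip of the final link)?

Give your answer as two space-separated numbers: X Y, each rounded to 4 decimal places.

joint[0] = (0.0000, 0.0000)  (base)
link 0: phi[0] = 60 = 60 deg
  cos(60 deg) = 0.5000, sin(60 deg) = 0.8660
  joint[1] = (0.0000, 0.0000) + 5.2 * (0.5000, 0.8660) = (0.0000 + 2.6000, 0.0000 + 4.5033) = (2.6000, 4.5033)
link 1: phi[1] = 60 + -45 = 15 deg
  cos(15 deg) = 0.9659, sin(15 deg) = 0.2588
  joint[2] = (2.6000, 4.5033) + 3.4 * (0.9659, 0.2588) = (2.6000 + 3.2841, 4.5033 + 0.8800) = (5.8841, 5.3833)
link 2: phi[2] = 60 + -45 + -65 = -50 deg
  cos(-50 deg) = 0.6428, sin(-50 deg) = -0.7660
  joint[3] = (5.8841, 5.3833) + 5.2 * (0.6428, -0.7660) = (5.8841 + 3.3425, 5.3833 + -3.9834) = (9.2266, 1.3999)
link 3: phi[3] = 60 + -45 + -65 + 5 = -45 deg
  cos(-45 deg) = 0.7071, sin(-45 deg) = -0.7071
  joint[4] = (9.2266, 1.3999) + 10.9 * (0.7071, -0.7071) = (9.2266 + 7.7075, 1.3999 + -7.7075) = (16.9341, -6.3076)
End effector: (16.9341, -6.3076)

Answer: 16.9341 -6.3076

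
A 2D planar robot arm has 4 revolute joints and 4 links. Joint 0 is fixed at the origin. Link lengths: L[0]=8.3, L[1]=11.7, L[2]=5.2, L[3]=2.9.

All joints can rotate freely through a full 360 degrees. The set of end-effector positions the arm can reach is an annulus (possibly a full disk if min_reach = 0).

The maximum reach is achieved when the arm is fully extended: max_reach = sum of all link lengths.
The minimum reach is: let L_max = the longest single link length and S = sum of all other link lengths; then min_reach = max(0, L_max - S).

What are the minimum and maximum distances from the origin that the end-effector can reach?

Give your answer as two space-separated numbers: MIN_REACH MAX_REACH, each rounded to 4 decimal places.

Link lengths: [8.3, 11.7, 5.2, 2.9]
max_reach = 8.3 + 11.7 + 5.2 + 2.9 = 28.1
L_max = max([8.3, 11.7, 5.2, 2.9]) = 11.7
S (sum of others) = 28.1 - 11.7 = 16.4
min_reach = max(0, 11.7 - 16.4) = max(0, -4.7) = 0

Answer: 0.0000 28.1000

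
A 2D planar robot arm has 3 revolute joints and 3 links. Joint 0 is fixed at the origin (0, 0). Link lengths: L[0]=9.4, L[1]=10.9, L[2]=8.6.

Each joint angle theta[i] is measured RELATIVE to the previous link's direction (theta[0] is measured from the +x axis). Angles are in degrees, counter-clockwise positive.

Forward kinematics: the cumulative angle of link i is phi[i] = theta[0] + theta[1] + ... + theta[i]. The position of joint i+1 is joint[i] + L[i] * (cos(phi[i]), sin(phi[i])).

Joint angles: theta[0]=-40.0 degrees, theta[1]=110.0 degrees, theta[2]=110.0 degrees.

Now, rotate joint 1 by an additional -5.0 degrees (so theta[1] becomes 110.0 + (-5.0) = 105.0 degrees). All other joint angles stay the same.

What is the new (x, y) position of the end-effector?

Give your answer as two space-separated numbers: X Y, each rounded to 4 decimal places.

joint[0] = (0.0000, 0.0000)  (base)
link 0: phi[0] = -40 = -40 deg
  cos(-40 deg) = 0.7660, sin(-40 deg) = -0.6428
  joint[1] = (0.0000, 0.0000) + 9.4 * (0.7660, -0.6428) = (0.0000 + 7.2008, 0.0000 + -6.0422) = (7.2008, -6.0422)
link 1: phi[1] = -40 + 105 = 65 deg
  cos(65 deg) = 0.4226, sin(65 deg) = 0.9063
  joint[2] = (7.2008, -6.0422) + 10.9 * (0.4226, 0.9063) = (7.2008 + 4.6065, -6.0422 + 9.8788) = (11.8074, 3.8366)
link 2: phi[2] = -40 + 105 + 110 = 175 deg
  cos(175 deg) = -0.9962, sin(175 deg) = 0.0872
  joint[3] = (11.8074, 3.8366) + 8.6 * (-0.9962, 0.0872) = (11.8074 + -8.5673, 3.8366 + 0.7495) = (3.2401, 4.5861)
End effector: (3.2401, 4.5861)

Answer: 3.2401 4.5861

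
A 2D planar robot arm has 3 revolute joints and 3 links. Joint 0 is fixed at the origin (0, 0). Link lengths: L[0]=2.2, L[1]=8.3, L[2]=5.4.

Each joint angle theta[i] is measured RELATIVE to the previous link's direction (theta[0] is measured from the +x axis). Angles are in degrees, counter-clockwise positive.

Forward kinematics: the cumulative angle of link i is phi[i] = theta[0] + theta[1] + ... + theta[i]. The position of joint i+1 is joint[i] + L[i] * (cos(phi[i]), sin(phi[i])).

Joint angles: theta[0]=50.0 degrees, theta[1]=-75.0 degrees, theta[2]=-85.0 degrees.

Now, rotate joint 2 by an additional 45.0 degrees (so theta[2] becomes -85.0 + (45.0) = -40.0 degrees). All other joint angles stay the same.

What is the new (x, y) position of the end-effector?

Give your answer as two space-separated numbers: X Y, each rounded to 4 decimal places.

Answer: 11.2186 -6.7165

Derivation:
joint[0] = (0.0000, 0.0000)  (base)
link 0: phi[0] = 50 = 50 deg
  cos(50 deg) = 0.6428, sin(50 deg) = 0.7660
  joint[1] = (0.0000, 0.0000) + 2.2 * (0.6428, 0.7660) = (0.0000 + 1.4141, 0.0000 + 1.6853) = (1.4141, 1.6853)
link 1: phi[1] = 50 + -75 = -25 deg
  cos(-25 deg) = 0.9063, sin(-25 deg) = -0.4226
  joint[2] = (1.4141, 1.6853) + 8.3 * (0.9063, -0.4226) = (1.4141 + 7.5224, 1.6853 + -3.5077) = (8.9365, -1.8224)
link 2: phi[2] = 50 + -75 + -40 = -65 deg
  cos(-65 deg) = 0.4226, sin(-65 deg) = -0.9063
  joint[3] = (8.9365, -1.8224) + 5.4 * (0.4226, -0.9063) = (8.9365 + 2.2821, -1.8224 + -4.8941) = (11.2186, -6.7165)
End effector: (11.2186, -6.7165)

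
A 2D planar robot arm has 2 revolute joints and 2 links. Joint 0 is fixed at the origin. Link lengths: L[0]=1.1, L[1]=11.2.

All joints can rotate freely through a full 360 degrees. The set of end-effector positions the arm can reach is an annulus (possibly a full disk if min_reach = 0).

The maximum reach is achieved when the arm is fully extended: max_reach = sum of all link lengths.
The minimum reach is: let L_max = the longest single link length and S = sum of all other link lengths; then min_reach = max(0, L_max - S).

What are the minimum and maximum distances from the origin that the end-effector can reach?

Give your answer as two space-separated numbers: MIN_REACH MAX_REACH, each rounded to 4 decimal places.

Answer: 10.1000 12.3000

Derivation:
Link lengths: [1.1, 11.2]
max_reach = 1.1 + 11.2 = 12.3
L_max = max([1.1, 11.2]) = 11.2
S (sum of others) = 12.3 - 11.2 = 1.1
min_reach = max(0, 11.2 - 1.1) = max(0, 10.1) = 10.1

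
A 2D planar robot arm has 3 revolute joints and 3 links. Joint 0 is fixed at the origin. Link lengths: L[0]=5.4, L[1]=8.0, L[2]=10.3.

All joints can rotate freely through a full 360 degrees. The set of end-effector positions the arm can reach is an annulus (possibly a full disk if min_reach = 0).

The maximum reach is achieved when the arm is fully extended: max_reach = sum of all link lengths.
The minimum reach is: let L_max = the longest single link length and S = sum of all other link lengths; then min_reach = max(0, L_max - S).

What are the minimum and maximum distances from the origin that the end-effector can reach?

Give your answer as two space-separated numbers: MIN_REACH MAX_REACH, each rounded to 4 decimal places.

Link lengths: [5.4, 8.0, 10.3]
max_reach = 5.4 + 8 + 10.3 = 23.7
L_max = max([5.4, 8.0, 10.3]) = 10.3
S (sum of others) = 23.7 - 10.3 = 13.4
min_reach = max(0, 10.3 - 13.4) = max(0, -3.1) = 0

Answer: 0.0000 23.7000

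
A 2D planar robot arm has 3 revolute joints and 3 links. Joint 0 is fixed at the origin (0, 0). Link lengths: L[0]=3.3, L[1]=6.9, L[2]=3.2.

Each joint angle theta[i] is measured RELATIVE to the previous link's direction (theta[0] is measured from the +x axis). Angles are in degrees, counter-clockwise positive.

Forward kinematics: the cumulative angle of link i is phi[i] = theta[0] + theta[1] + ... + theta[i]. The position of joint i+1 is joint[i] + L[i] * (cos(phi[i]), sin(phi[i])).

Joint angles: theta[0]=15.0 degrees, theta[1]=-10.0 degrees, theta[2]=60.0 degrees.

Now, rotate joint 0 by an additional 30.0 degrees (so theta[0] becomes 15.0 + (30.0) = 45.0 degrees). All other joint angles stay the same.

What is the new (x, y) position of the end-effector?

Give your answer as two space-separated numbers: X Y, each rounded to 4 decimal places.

joint[0] = (0.0000, 0.0000)  (base)
link 0: phi[0] = 45 = 45 deg
  cos(45 deg) = 0.7071, sin(45 deg) = 0.7071
  joint[1] = (0.0000, 0.0000) + 3.3 * (0.7071, 0.7071) = (0.0000 + 2.3335, 0.0000 + 2.3335) = (2.3335, 2.3335)
link 1: phi[1] = 45 + -10 = 35 deg
  cos(35 deg) = 0.8192, sin(35 deg) = 0.5736
  joint[2] = (2.3335, 2.3335) + 6.9 * (0.8192, 0.5736) = (2.3335 + 5.6521, 2.3335 + 3.9577) = (7.9856, 6.2911)
link 2: phi[2] = 45 + -10 + 60 = 95 deg
  cos(95 deg) = -0.0872, sin(95 deg) = 0.9962
  joint[3] = (7.9856, 6.2911) + 3.2 * (-0.0872, 0.9962) = (7.9856 + -0.2789, 6.2911 + 3.1878) = (7.7067, 9.4790)
End effector: (7.7067, 9.4790)

Answer: 7.7067 9.4790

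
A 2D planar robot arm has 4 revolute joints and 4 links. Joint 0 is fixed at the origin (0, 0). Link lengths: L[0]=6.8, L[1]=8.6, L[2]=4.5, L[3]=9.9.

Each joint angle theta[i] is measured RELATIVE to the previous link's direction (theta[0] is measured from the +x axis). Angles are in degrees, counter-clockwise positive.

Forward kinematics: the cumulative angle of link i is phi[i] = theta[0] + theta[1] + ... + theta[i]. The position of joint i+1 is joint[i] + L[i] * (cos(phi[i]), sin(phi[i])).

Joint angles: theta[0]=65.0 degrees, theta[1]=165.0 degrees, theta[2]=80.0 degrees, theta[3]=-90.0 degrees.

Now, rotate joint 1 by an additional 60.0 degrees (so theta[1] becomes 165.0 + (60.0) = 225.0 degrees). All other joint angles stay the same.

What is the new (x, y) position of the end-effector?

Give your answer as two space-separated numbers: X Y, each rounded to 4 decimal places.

Answer: 11.9659 -10.8866

Derivation:
joint[0] = (0.0000, 0.0000)  (base)
link 0: phi[0] = 65 = 65 deg
  cos(65 deg) = 0.4226, sin(65 deg) = 0.9063
  joint[1] = (0.0000, 0.0000) + 6.8 * (0.4226, 0.9063) = (0.0000 + 2.8738, 0.0000 + 6.1629) = (2.8738, 6.1629)
link 1: phi[1] = 65 + 225 = 290 deg
  cos(290 deg) = 0.3420, sin(290 deg) = -0.9397
  joint[2] = (2.8738, 6.1629) + 8.6 * (0.3420, -0.9397) = (2.8738 + 2.9414, 6.1629 + -8.0814) = (5.8152, -1.9185)
link 2: phi[2] = 65 + 225 + 80 = 370 deg
  cos(370 deg) = 0.9848, sin(370 deg) = 0.1736
  joint[3] = (5.8152, -1.9185) + 4.5 * (0.9848, 0.1736) = (5.8152 + 4.4316, -1.9185 + 0.7814) = (10.2468, -1.1370)
link 3: phi[3] = 65 + 225 + 80 + -90 = 280 deg
  cos(280 deg) = 0.1736, sin(280 deg) = -0.9848
  joint[4] = (10.2468, -1.1370) + 9.9 * (0.1736, -0.9848) = (10.2468 + 1.7191, -1.1370 + -9.7496) = (11.9659, -10.8866)
End effector: (11.9659, -10.8866)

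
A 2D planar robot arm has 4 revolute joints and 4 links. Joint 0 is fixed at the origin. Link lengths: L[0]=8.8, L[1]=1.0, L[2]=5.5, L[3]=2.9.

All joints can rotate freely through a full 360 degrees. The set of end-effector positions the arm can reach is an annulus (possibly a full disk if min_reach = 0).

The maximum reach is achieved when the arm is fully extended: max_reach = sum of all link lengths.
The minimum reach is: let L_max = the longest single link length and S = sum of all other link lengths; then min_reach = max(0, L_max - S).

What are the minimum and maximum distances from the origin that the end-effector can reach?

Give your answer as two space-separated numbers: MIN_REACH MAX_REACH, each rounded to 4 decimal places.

Link lengths: [8.8, 1.0, 5.5, 2.9]
max_reach = 8.8 + 1 + 5.5 + 2.9 = 18.2
L_max = max([8.8, 1.0, 5.5, 2.9]) = 8.8
S (sum of others) = 18.2 - 8.8 = 9.4
min_reach = max(0, 8.8 - 9.4) = max(0, -0.6) = 0

Answer: 0.0000 18.2000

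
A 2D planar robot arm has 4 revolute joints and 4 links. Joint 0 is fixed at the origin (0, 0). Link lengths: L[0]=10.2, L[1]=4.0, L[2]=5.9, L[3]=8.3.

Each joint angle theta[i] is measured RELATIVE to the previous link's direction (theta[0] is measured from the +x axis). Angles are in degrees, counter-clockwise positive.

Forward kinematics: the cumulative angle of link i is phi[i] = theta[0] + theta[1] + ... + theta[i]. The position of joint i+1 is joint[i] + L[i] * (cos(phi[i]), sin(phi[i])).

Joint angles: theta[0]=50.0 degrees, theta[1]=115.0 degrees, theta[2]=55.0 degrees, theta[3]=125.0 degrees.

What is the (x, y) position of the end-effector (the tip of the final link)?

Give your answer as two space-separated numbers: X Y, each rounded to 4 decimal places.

Answer: 6.1903 2.9083

Derivation:
joint[0] = (0.0000, 0.0000)  (base)
link 0: phi[0] = 50 = 50 deg
  cos(50 deg) = 0.6428, sin(50 deg) = 0.7660
  joint[1] = (0.0000, 0.0000) + 10.2 * (0.6428, 0.7660) = (0.0000 + 6.5564, 0.0000 + 7.8137) = (6.5564, 7.8137)
link 1: phi[1] = 50 + 115 = 165 deg
  cos(165 deg) = -0.9659, sin(165 deg) = 0.2588
  joint[2] = (6.5564, 7.8137) + 4 * (-0.9659, 0.2588) = (6.5564 + -3.8637, 7.8137 + 1.0353) = (2.6927, 8.8489)
link 2: phi[2] = 50 + 115 + 55 = 220 deg
  cos(220 deg) = -0.7660, sin(220 deg) = -0.6428
  joint[3] = (2.6927, 8.8489) + 5.9 * (-0.7660, -0.6428) = (2.6927 + -4.5197, 8.8489 + -3.7924) = (-1.8269, 5.0565)
link 3: phi[3] = 50 + 115 + 55 + 125 = 345 deg
  cos(345 deg) = 0.9659, sin(345 deg) = -0.2588
  joint[4] = (-1.8269, 5.0565) + 8.3 * (0.9659, -0.2588) = (-1.8269 + 8.0172, 5.0565 + -2.1482) = (6.1903, 2.9083)
End effector: (6.1903, 2.9083)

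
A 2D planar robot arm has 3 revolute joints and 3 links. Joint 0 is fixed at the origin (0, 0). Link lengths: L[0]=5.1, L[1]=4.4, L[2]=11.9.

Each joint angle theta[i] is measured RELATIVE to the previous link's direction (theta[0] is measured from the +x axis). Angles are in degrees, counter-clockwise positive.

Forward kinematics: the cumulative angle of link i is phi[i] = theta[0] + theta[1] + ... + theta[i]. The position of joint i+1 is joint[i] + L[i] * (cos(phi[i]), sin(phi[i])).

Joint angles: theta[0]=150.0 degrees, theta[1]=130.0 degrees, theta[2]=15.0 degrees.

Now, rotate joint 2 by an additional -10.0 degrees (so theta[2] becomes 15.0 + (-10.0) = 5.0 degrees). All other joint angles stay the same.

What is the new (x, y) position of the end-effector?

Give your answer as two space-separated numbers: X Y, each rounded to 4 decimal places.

Answer: -0.5727 -13.2777

Derivation:
joint[0] = (0.0000, 0.0000)  (base)
link 0: phi[0] = 150 = 150 deg
  cos(150 deg) = -0.8660, sin(150 deg) = 0.5000
  joint[1] = (0.0000, 0.0000) + 5.1 * (-0.8660, 0.5000) = (0.0000 + -4.4167, 0.0000 + 2.5500) = (-4.4167, 2.5500)
link 1: phi[1] = 150 + 130 = 280 deg
  cos(280 deg) = 0.1736, sin(280 deg) = -0.9848
  joint[2] = (-4.4167, 2.5500) + 4.4 * (0.1736, -0.9848) = (-4.4167 + 0.7641, 2.5500 + -4.3332) = (-3.6527, -1.7832)
link 2: phi[2] = 150 + 130 + 5 = 285 deg
  cos(285 deg) = 0.2588, sin(285 deg) = -0.9659
  joint[3] = (-3.6527, -1.7832) + 11.9 * (0.2588, -0.9659) = (-3.6527 + 3.0799, -1.7832 + -11.4945) = (-0.5727, -13.2777)
End effector: (-0.5727, -13.2777)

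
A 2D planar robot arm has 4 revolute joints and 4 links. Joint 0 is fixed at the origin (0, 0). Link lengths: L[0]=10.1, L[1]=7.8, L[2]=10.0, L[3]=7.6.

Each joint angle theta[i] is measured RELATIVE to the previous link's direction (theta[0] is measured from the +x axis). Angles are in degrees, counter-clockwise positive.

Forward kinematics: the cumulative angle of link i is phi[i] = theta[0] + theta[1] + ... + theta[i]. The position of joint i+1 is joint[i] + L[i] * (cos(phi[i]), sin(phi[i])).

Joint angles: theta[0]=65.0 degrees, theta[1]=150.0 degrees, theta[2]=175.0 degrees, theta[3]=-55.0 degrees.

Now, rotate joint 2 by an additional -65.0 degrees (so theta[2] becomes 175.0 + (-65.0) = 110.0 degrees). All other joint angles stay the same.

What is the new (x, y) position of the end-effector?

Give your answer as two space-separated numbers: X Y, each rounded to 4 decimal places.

Answer: 6.0706 -8.6560

Derivation:
joint[0] = (0.0000, 0.0000)  (base)
link 0: phi[0] = 65 = 65 deg
  cos(65 deg) = 0.4226, sin(65 deg) = 0.9063
  joint[1] = (0.0000, 0.0000) + 10.1 * (0.4226, 0.9063) = (0.0000 + 4.2684, 0.0000 + 9.1537) = (4.2684, 9.1537)
link 1: phi[1] = 65 + 150 = 215 deg
  cos(215 deg) = -0.8192, sin(215 deg) = -0.5736
  joint[2] = (4.2684, 9.1537) + 7.8 * (-0.8192, -0.5736) = (4.2684 + -6.3894, 9.1537 + -4.4739) = (-2.1209, 4.6798)
link 2: phi[2] = 65 + 150 + 110 = 325 deg
  cos(325 deg) = 0.8192, sin(325 deg) = -0.5736
  joint[3] = (-2.1209, 4.6798) + 10 * (0.8192, -0.5736) = (-2.1209 + 8.1915, 4.6798 + -5.7358) = (6.0706, -1.0560)
link 3: phi[3] = 65 + 150 + 110 + -55 = 270 deg
  cos(270 deg) = -0.0000, sin(270 deg) = -1.0000
  joint[4] = (6.0706, -1.0560) + 7.6 * (-0.0000, -1.0000) = (6.0706 + -0.0000, -1.0560 + -7.6000) = (6.0706, -8.6560)
End effector: (6.0706, -8.6560)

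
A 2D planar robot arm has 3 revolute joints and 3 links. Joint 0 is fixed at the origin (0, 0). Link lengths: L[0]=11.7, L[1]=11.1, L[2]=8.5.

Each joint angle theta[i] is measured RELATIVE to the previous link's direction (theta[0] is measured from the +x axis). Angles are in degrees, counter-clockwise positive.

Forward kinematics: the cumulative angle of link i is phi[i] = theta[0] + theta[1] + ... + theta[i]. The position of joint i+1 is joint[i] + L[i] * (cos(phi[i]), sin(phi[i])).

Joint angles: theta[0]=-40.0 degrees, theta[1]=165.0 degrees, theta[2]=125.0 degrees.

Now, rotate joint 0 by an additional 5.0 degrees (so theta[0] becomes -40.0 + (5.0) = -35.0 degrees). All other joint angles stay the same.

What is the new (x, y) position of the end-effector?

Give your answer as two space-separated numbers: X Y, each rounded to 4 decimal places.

joint[0] = (0.0000, 0.0000)  (base)
link 0: phi[0] = -35 = -35 deg
  cos(-35 deg) = 0.8192, sin(-35 deg) = -0.5736
  joint[1] = (0.0000, 0.0000) + 11.7 * (0.8192, -0.5736) = (0.0000 + 9.5841, 0.0000 + -6.7108) = (9.5841, -6.7108)
link 1: phi[1] = -35 + 165 = 130 deg
  cos(130 deg) = -0.6428, sin(130 deg) = 0.7660
  joint[2] = (9.5841, -6.7108) + 11.1 * (-0.6428, 0.7660) = (9.5841 + -7.1349, -6.7108 + 8.5031) = (2.4491, 1.7922)
link 2: phi[2] = -35 + 165 + 125 = 255 deg
  cos(255 deg) = -0.2588, sin(255 deg) = -0.9659
  joint[3] = (2.4491, 1.7922) + 8.5 * (-0.2588, -0.9659) = (2.4491 + -2.2000, 1.7922 + -8.2104) = (0.2492, -6.4181)
End effector: (0.2492, -6.4181)

Answer: 0.2492 -6.4181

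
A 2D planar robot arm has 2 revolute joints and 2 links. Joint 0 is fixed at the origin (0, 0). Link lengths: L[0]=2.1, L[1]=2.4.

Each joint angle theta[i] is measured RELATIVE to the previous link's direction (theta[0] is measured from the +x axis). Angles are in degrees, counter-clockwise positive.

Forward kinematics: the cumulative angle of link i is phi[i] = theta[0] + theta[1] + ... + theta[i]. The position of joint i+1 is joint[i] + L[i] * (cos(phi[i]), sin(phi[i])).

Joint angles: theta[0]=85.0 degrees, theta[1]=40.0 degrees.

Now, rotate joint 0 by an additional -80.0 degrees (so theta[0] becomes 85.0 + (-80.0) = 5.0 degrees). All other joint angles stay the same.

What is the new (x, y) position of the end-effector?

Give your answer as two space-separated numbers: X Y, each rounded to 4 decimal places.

joint[0] = (0.0000, 0.0000)  (base)
link 0: phi[0] = 5 = 5 deg
  cos(5 deg) = 0.9962, sin(5 deg) = 0.0872
  joint[1] = (0.0000, 0.0000) + 2.1 * (0.9962, 0.0872) = (0.0000 + 2.0920, 0.0000 + 0.1830) = (2.0920, 0.1830)
link 1: phi[1] = 5 + 40 = 45 deg
  cos(45 deg) = 0.7071, sin(45 deg) = 0.7071
  joint[2] = (2.0920, 0.1830) + 2.4 * (0.7071, 0.7071) = (2.0920 + 1.6971, 0.1830 + 1.6971) = (3.7891, 1.8801)
End effector: (3.7891, 1.8801)

Answer: 3.7891 1.8801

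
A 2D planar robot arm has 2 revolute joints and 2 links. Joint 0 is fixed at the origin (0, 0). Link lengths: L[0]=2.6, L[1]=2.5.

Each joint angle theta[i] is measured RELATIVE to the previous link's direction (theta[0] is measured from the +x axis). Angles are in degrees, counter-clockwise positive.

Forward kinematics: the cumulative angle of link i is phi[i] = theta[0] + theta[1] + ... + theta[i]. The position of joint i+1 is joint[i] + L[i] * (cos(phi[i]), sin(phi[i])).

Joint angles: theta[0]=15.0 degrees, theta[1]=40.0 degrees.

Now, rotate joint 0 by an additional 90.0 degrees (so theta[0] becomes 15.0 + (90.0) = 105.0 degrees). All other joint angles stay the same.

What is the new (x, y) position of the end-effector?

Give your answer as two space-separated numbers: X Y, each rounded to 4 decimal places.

joint[0] = (0.0000, 0.0000)  (base)
link 0: phi[0] = 105 = 105 deg
  cos(105 deg) = -0.2588, sin(105 deg) = 0.9659
  joint[1] = (0.0000, 0.0000) + 2.6 * (-0.2588, 0.9659) = (0.0000 + -0.6729, 0.0000 + 2.5114) = (-0.6729, 2.5114)
link 1: phi[1] = 105 + 40 = 145 deg
  cos(145 deg) = -0.8192, sin(145 deg) = 0.5736
  joint[2] = (-0.6729, 2.5114) + 2.5 * (-0.8192, 0.5736) = (-0.6729 + -2.0479, 2.5114 + 1.4339) = (-2.7208, 3.9453)
End effector: (-2.7208, 3.9453)

Answer: -2.7208 3.9453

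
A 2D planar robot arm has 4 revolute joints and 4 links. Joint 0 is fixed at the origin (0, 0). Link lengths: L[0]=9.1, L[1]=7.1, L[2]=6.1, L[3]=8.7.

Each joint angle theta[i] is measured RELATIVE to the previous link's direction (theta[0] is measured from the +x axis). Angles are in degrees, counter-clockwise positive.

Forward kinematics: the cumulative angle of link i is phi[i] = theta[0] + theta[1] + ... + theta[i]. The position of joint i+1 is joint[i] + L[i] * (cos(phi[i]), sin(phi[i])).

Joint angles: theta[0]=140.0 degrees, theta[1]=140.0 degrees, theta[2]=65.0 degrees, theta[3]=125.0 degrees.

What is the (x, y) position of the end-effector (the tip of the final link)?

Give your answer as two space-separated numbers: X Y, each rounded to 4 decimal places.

joint[0] = (0.0000, 0.0000)  (base)
link 0: phi[0] = 140 = 140 deg
  cos(140 deg) = -0.7660, sin(140 deg) = 0.6428
  joint[1] = (0.0000, 0.0000) + 9.1 * (-0.7660, 0.6428) = (0.0000 + -6.9710, 0.0000 + 5.8494) = (-6.9710, 5.8494)
link 1: phi[1] = 140 + 140 = 280 deg
  cos(280 deg) = 0.1736, sin(280 deg) = -0.9848
  joint[2] = (-6.9710, 5.8494) + 7.1 * (0.1736, -0.9848) = (-6.9710 + 1.2329, 5.8494 + -6.9921) = (-5.7381, -1.1428)
link 2: phi[2] = 140 + 140 + 65 = 345 deg
  cos(345 deg) = 0.9659, sin(345 deg) = -0.2588
  joint[3] = (-5.7381, -1.1428) + 6.1 * (0.9659, -0.2588) = (-5.7381 + 5.8921, -1.1428 + -1.5788) = (0.1540, -2.7216)
link 3: phi[3] = 140 + 140 + 65 + 125 = 470 deg
  cos(470 deg) = -0.3420, sin(470 deg) = 0.9397
  joint[4] = (0.1540, -2.7216) + 8.7 * (-0.3420, 0.9397) = (0.1540 + -2.9756, -2.7216 + 8.1753) = (-2.8215, 5.4538)
End effector: (-2.8215, 5.4538)

Answer: -2.8215 5.4538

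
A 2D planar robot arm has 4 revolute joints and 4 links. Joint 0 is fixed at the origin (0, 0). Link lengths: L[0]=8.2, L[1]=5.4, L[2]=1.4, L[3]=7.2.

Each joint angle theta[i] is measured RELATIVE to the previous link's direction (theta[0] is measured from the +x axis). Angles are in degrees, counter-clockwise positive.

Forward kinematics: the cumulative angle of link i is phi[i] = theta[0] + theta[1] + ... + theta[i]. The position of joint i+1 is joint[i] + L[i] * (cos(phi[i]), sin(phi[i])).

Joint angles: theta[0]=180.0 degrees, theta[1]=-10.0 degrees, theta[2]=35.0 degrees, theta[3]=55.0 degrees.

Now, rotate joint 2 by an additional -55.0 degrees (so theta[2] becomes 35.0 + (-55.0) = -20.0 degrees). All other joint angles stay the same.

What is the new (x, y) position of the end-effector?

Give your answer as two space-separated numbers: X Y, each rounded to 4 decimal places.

Answer: -21.2558 -1.4052

Derivation:
joint[0] = (0.0000, 0.0000)  (base)
link 0: phi[0] = 180 = 180 deg
  cos(180 deg) = -1.0000, sin(180 deg) = 0.0000
  joint[1] = (0.0000, 0.0000) + 8.2 * (-1.0000, 0.0000) = (0.0000 + -8.2000, 0.0000 + 0.0000) = (-8.2000, 0.0000)
link 1: phi[1] = 180 + -10 = 170 deg
  cos(170 deg) = -0.9848, sin(170 deg) = 0.1736
  joint[2] = (-8.2000, 0.0000) + 5.4 * (-0.9848, 0.1736) = (-8.2000 + -5.3180, 0.0000 + 0.9377) = (-13.5180, 0.9377)
link 2: phi[2] = 180 + -10 + -20 = 150 deg
  cos(150 deg) = -0.8660, sin(150 deg) = 0.5000
  joint[3] = (-13.5180, 0.9377) + 1.4 * (-0.8660, 0.5000) = (-13.5180 + -1.2124, 0.9377 + 0.7000) = (-14.7304, 1.6377)
link 3: phi[3] = 180 + -10 + -20 + 55 = 205 deg
  cos(205 deg) = -0.9063, sin(205 deg) = -0.4226
  joint[4] = (-14.7304, 1.6377) + 7.2 * (-0.9063, -0.4226) = (-14.7304 + -6.5254, 1.6377 + -3.0429) = (-21.2558, -1.4052)
End effector: (-21.2558, -1.4052)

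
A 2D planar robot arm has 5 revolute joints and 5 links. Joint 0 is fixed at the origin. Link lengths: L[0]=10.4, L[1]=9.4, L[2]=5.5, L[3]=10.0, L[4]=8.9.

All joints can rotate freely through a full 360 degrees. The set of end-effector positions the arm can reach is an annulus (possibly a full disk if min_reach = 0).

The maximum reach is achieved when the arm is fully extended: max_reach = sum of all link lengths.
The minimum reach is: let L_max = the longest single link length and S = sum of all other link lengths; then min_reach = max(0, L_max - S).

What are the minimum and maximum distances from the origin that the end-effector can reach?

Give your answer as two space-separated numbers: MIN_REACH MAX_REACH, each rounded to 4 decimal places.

Answer: 0.0000 44.2000

Derivation:
Link lengths: [10.4, 9.4, 5.5, 10.0, 8.9]
max_reach = 10.4 + 9.4 + 5.5 + 10 + 8.9 = 44.2
L_max = max([10.4, 9.4, 5.5, 10.0, 8.9]) = 10.4
S (sum of others) = 44.2 - 10.4 = 33.8
min_reach = max(0, 10.4 - 33.8) = max(0, -23.4) = 0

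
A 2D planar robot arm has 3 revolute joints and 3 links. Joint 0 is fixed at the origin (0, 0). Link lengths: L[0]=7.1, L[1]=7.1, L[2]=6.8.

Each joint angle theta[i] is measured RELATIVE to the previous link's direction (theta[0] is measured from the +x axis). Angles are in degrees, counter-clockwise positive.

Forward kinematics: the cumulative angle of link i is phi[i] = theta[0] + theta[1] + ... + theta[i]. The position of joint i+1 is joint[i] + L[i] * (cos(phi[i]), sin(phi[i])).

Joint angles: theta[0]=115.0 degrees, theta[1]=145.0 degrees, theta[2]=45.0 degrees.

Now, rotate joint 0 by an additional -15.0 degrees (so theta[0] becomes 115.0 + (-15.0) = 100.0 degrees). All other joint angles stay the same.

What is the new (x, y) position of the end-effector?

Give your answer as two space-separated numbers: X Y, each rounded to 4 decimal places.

joint[0] = (0.0000, 0.0000)  (base)
link 0: phi[0] = 100 = 100 deg
  cos(100 deg) = -0.1736, sin(100 deg) = 0.9848
  joint[1] = (0.0000, 0.0000) + 7.1 * (-0.1736, 0.9848) = (0.0000 + -1.2329, 0.0000 + 6.9921) = (-1.2329, 6.9921)
link 1: phi[1] = 100 + 145 = 245 deg
  cos(245 deg) = -0.4226, sin(245 deg) = -0.9063
  joint[2] = (-1.2329, 6.9921) + 7.1 * (-0.4226, -0.9063) = (-1.2329 + -3.0006, 6.9921 + -6.4348) = (-4.2335, 0.5573)
link 2: phi[2] = 100 + 145 + 45 = 290 deg
  cos(290 deg) = 0.3420, sin(290 deg) = -0.9397
  joint[3] = (-4.2335, 0.5573) + 6.8 * (0.3420, -0.9397) = (-4.2335 + 2.3257, 0.5573 + -6.3899) = (-1.9078, -5.8326)
End effector: (-1.9078, -5.8326)

Answer: -1.9078 -5.8326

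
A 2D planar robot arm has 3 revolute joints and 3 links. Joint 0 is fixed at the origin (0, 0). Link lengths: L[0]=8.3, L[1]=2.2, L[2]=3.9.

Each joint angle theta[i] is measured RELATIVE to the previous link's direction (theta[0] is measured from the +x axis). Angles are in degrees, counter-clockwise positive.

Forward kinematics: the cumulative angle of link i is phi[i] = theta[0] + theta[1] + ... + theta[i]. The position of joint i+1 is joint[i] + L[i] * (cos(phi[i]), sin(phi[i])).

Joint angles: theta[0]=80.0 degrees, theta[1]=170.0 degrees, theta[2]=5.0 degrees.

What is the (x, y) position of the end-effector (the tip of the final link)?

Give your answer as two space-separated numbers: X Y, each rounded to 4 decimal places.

Answer: -0.3206 2.3395

Derivation:
joint[0] = (0.0000, 0.0000)  (base)
link 0: phi[0] = 80 = 80 deg
  cos(80 deg) = 0.1736, sin(80 deg) = 0.9848
  joint[1] = (0.0000, 0.0000) + 8.3 * (0.1736, 0.9848) = (0.0000 + 1.4413, 0.0000 + 8.1739) = (1.4413, 8.1739)
link 1: phi[1] = 80 + 170 = 250 deg
  cos(250 deg) = -0.3420, sin(250 deg) = -0.9397
  joint[2] = (1.4413, 8.1739) + 2.2 * (-0.3420, -0.9397) = (1.4413 + -0.7524, 8.1739 + -2.0673) = (0.6888, 6.1066)
link 2: phi[2] = 80 + 170 + 5 = 255 deg
  cos(255 deg) = -0.2588, sin(255 deg) = -0.9659
  joint[3] = (0.6888, 6.1066) + 3.9 * (-0.2588, -0.9659) = (0.6888 + -1.0094, 6.1066 + -3.7671) = (-0.3206, 2.3395)
End effector: (-0.3206, 2.3395)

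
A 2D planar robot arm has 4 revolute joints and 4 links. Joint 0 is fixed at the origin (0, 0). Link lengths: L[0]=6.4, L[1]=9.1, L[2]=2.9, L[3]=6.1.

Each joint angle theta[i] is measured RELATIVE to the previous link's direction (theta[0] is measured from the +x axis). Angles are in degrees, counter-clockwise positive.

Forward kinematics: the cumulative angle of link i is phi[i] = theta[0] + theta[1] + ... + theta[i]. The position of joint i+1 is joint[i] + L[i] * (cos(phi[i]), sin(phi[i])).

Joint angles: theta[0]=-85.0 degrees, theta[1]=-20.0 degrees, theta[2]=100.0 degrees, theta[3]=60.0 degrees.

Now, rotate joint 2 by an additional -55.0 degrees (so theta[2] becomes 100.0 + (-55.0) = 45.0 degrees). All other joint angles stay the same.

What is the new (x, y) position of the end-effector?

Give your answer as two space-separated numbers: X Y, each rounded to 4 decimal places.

joint[0] = (0.0000, 0.0000)  (base)
link 0: phi[0] = -85 = -85 deg
  cos(-85 deg) = 0.0872, sin(-85 deg) = -0.9962
  joint[1] = (0.0000, 0.0000) + 6.4 * (0.0872, -0.9962) = (0.0000 + 0.5578, 0.0000 + -6.3756) = (0.5578, -6.3756)
link 1: phi[1] = -85 + -20 = -105 deg
  cos(-105 deg) = -0.2588, sin(-105 deg) = -0.9659
  joint[2] = (0.5578, -6.3756) + 9.1 * (-0.2588, -0.9659) = (0.5578 + -2.3553, -6.3756 + -8.7899) = (-1.7975, -15.1656)
link 2: phi[2] = -85 + -20 + 45 = -60 deg
  cos(-60 deg) = 0.5000, sin(-60 deg) = -0.8660
  joint[3] = (-1.7975, -15.1656) + 2.9 * (0.5000, -0.8660) = (-1.7975 + 1.4500, -15.1656 + -2.5115) = (-0.3475, -17.6770)
link 3: phi[3] = -85 + -20 + 45 + 60 = 0 deg
  cos(0 deg) = 1.0000, sin(0 deg) = 0.0000
  joint[4] = (-0.3475, -17.6770) + 6.1 * (1.0000, 0.0000) = (-0.3475 + 6.1000, -17.6770 + 0.0000) = (5.7525, -17.6770)
End effector: (5.7525, -17.6770)

Answer: 5.7525 -17.6770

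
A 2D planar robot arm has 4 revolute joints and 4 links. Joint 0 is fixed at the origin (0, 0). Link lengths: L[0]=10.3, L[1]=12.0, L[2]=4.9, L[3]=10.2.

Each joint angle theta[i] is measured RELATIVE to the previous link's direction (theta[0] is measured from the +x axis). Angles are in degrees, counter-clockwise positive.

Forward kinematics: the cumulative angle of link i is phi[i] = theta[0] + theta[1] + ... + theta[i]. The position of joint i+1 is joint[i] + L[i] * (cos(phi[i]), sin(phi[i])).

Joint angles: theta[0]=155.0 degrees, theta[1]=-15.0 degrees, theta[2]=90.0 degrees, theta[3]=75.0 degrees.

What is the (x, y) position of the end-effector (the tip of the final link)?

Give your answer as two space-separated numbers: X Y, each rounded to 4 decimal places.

Answer: -15.8267 -0.0425

Derivation:
joint[0] = (0.0000, 0.0000)  (base)
link 0: phi[0] = 155 = 155 deg
  cos(155 deg) = -0.9063, sin(155 deg) = 0.4226
  joint[1] = (0.0000, 0.0000) + 10.3 * (-0.9063, 0.4226) = (0.0000 + -9.3350, 0.0000 + 4.3530) = (-9.3350, 4.3530)
link 1: phi[1] = 155 + -15 = 140 deg
  cos(140 deg) = -0.7660, sin(140 deg) = 0.6428
  joint[2] = (-9.3350, 4.3530) + 12 * (-0.7660, 0.6428) = (-9.3350 + -9.1925, 4.3530 + 7.7135) = (-18.5275, 12.0664)
link 2: phi[2] = 155 + -15 + 90 = 230 deg
  cos(230 deg) = -0.6428, sin(230 deg) = -0.7660
  joint[3] = (-18.5275, 12.0664) + 4.9 * (-0.6428, -0.7660) = (-18.5275 + -3.1497, 12.0664 + -3.7536) = (-21.6772, 8.3128)
link 3: phi[3] = 155 + -15 + 90 + 75 = 305 deg
  cos(305 deg) = 0.5736, sin(305 deg) = -0.8192
  joint[4] = (-21.6772, 8.3128) + 10.2 * (0.5736, -0.8192) = (-21.6772 + 5.8505, 8.3128 + -8.3554) = (-15.8267, -0.0425)
End effector: (-15.8267, -0.0425)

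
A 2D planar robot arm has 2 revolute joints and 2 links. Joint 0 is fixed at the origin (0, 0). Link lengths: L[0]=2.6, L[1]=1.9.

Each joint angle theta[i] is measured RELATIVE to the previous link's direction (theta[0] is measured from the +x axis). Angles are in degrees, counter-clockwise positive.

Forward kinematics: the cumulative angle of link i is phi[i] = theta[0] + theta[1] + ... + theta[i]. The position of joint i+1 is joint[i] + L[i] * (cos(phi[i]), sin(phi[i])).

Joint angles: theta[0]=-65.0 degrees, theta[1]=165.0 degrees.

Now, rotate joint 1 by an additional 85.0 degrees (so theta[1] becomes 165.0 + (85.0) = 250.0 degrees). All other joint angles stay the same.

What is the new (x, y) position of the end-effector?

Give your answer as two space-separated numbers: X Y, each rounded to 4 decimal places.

Answer: -0.7940 -2.5220

Derivation:
joint[0] = (0.0000, 0.0000)  (base)
link 0: phi[0] = -65 = -65 deg
  cos(-65 deg) = 0.4226, sin(-65 deg) = -0.9063
  joint[1] = (0.0000, 0.0000) + 2.6 * (0.4226, -0.9063) = (0.0000 + 1.0988, 0.0000 + -2.3564) = (1.0988, -2.3564)
link 1: phi[1] = -65 + 250 = 185 deg
  cos(185 deg) = -0.9962, sin(185 deg) = -0.0872
  joint[2] = (1.0988, -2.3564) + 1.9 * (-0.9962, -0.0872) = (1.0988 + -1.8928, -2.3564 + -0.1656) = (-0.7940, -2.5220)
End effector: (-0.7940, -2.5220)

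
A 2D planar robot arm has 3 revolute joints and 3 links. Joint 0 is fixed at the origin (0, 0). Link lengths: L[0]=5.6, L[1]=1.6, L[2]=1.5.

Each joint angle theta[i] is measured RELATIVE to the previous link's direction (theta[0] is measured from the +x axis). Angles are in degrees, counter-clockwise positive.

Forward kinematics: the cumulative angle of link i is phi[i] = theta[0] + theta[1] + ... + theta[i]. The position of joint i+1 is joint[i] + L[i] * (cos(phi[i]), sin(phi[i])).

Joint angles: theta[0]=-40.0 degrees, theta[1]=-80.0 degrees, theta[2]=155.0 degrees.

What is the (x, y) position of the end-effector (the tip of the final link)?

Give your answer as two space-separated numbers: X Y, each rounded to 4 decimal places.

Answer: 4.7186 -4.1249

Derivation:
joint[0] = (0.0000, 0.0000)  (base)
link 0: phi[0] = -40 = -40 deg
  cos(-40 deg) = 0.7660, sin(-40 deg) = -0.6428
  joint[1] = (0.0000, 0.0000) + 5.6 * (0.7660, -0.6428) = (0.0000 + 4.2898, 0.0000 + -3.5996) = (4.2898, -3.5996)
link 1: phi[1] = -40 + -80 = -120 deg
  cos(-120 deg) = -0.5000, sin(-120 deg) = -0.8660
  joint[2] = (4.2898, -3.5996) + 1.6 * (-0.5000, -0.8660) = (4.2898 + -0.8000, -3.5996 + -1.3856) = (3.4898, -4.9853)
link 2: phi[2] = -40 + -80 + 155 = 35 deg
  cos(35 deg) = 0.8192, sin(35 deg) = 0.5736
  joint[3] = (3.4898, -4.9853) + 1.5 * (0.8192, 0.5736) = (3.4898 + 1.2287, -4.9853 + 0.8604) = (4.7186, -4.1249)
End effector: (4.7186, -4.1249)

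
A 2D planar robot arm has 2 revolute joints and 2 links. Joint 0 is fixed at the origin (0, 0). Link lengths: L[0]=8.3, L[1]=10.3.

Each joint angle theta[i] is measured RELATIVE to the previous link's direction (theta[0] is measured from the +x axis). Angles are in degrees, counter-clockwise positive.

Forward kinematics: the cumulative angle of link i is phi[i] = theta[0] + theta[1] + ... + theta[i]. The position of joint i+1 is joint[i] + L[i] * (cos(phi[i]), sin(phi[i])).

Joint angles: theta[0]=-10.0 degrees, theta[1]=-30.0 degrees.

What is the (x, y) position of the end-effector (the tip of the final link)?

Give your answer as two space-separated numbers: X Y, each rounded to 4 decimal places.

Answer: 16.0642 -8.0620

Derivation:
joint[0] = (0.0000, 0.0000)  (base)
link 0: phi[0] = -10 = -10 deg
  cos(-10 deg) = 0.9848, sin(-10 deg) = -0.1736
  joint[1] = (0.0000, 0.0000) + 8.3 * (0.9848, -0.1736) = (0.0000 + 8.1739, 0.0000 + -1.4413) = (8.1739, -1.4413)
link 1: phi[1] = -10 + -30 = -40 deg
  cos(-40 deg) = 0.7660, sin(-40 deg) = -0.6428
  joint[2] = (8.1739, -1.4413) + 10.3 * (0.7660, -0.6428) = (8.1739 + 7.8903, -1.4413 + -6.6207) = (16.0642, -8.0620)
End effector: (16.0642, -8.0620)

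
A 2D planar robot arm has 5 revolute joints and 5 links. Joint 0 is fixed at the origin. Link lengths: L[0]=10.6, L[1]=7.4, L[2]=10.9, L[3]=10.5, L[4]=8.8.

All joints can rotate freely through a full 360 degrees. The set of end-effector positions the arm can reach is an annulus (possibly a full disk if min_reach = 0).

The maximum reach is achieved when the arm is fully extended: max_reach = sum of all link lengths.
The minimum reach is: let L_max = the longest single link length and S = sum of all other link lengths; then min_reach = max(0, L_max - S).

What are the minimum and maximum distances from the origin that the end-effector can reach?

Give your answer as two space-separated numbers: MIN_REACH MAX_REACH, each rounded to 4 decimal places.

Link lengths: [10.6, 7.4, 10.9, 10.5, 8.8]
max_reach = 10.6 + 7.4 + 10.9 + 10.5 + 8.8 = 48.2
L_max = max([10.6, 7.4, 10.9, 10.5, 8.8]) = 10.9
S (sum of others) = 48.2 - 10.9 = 37.3
min_reach = max(0, 10.9 - 37.3) = max(0, -26.4) = 0

Answer: 0.0000 48.2000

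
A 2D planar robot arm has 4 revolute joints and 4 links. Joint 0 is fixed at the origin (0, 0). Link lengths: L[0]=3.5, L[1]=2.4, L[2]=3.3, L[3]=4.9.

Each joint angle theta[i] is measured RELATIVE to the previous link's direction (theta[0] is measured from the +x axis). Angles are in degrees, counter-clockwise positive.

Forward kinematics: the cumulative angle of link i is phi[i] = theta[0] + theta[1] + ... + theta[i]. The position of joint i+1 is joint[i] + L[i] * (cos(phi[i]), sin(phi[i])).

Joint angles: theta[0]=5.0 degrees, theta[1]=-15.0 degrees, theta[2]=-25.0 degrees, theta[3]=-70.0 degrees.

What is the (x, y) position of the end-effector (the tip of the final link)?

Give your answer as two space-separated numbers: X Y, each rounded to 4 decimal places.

Answer: 7.2852 -6.7375

Derivation:
joint[0] = (0.0000, 0.0000)  (base)
link 0: phi[0] = 5 = 5 deg
  cos(5 deg) = 0.9962, sin(5 deg) = 0.0872
  joint[1] = (0.0000, 0.0000) + 3.5 * (0.9962, 0.0872) = (0.0000 + 3.4867, 0.0000 + 0.3050) = (3.4867, 0.3050)
link 1: phi[1] = 5 + -15 = -10 deg
  cos(-10 deg) = 0.9848, sin(-10 deg) = -0.1736
  joint[2] = (3.4867, 0.3050) + 2.4 * (0.9848, -0.1736) = (3.4867 + 2.3635, 0.3050 + -0.4168) = (5.8502, -0.1117)
link 2: phi[2] = 5 + -15 + -25 = -35 deg
  cos(-35 deg) = 0.8192, sin(-35 deg) = -0.5736
  joint[3] = (5.8502, -0.1117) + 3.3 * (0.8192, -0.5736) = (5.8502 + 2.7032, -0.1117 + -1.8928) = (8.5534, -2.0045)
link 3: phi[3] = 5 + -15 + -25 + -70 = -105 deg
  cos(-105 deg) = -0.2588, sin(-105 deg) = -0.9659
  joint[4] = (8.5534, -2.0045) + 4.9 * (-0.2588, -0.9659) = (8.5534 + -1.2682, -2.0045 + -4.7330) = (7.2852, -6.7375)
End effector: (7.2852, -6.7375)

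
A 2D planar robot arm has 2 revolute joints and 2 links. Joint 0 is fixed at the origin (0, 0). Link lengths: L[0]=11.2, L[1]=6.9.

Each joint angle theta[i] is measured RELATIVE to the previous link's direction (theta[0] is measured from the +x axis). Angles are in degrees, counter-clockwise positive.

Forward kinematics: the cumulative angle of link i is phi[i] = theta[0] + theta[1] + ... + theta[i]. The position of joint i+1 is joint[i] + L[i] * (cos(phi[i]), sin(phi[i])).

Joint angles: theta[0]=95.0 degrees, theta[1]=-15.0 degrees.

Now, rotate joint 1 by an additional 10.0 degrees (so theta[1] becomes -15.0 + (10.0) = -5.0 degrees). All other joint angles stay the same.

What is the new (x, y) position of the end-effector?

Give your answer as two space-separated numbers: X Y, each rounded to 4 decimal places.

Answer: -0.9761 18.0574

Derivation:
joint[0] = (0.0000, 0.0000)  (base)
link 0: phi[0] = 95 = 95 deg
  cos(95 deg) = -0.0872, sin(95 deg) = 0.9962
  joint[1] = (0.0000, 0.0000) + 11.2 * (-0.0872, 0.9962) = (0.0000 + -0.9761, 0.0000 + 11.1574) = (-0.9761, 11.1574)
link 1: phi[1] = 95 + -5 = 90 deg
  cos(90 deg) = 0.0000, sin(90 deg) = 1.0000
  joint[2] = (-0.9761, 11.1574) + 6.9 * (0.0000, 1.0000) = (-0.9761 + 0.0000, 11.1574 + 6.9000) = (-0.9761, 18.0574)
End effector: (-0.9761, 18.0574)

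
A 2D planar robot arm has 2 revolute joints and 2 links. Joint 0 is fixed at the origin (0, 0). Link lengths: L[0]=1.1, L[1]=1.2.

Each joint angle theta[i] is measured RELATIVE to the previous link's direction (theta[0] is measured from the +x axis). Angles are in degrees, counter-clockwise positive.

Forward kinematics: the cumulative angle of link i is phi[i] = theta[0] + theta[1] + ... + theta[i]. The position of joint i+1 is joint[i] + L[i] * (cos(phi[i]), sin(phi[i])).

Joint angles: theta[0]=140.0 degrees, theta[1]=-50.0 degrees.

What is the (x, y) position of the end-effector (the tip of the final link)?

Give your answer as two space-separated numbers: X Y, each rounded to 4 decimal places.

Answer: -0.8426 1.9071

Derivation:
joint[0] = (0.0000, 0.0000)  (base)
link 0: phi[0] = 140 = 140 deg
  cos(140 deg) = -0.7660, sin(140 deg) = 0.6428
  joint[1] = (0.0000, 0.0000) + 1.1 * (-0.7660, 0.6428) = (0.0000 + -0.8426, 0.0000 + 0.7071) = (-0.8426, 0.7071)
link 1: phi[1] = 140 + -50 = 90 deg
  cos(90 deg) = 0.0000, sin(90 deg) = 1.0000
  joint[2] = (-0.8426, 0.7071) + 1.2 * (0.0000, 1.0000) = (-0.8426 + 0.0000, 0.7071 + 1.2000) = (-0.8426, 1.9071)
End effector: (-0.8426, 1.9071)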